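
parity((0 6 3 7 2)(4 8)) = odd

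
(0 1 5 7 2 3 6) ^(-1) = (0 6 3 2 7 5 1) 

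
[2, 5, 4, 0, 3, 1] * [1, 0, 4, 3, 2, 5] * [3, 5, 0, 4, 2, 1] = [2, 1, 0, 5, 4, 3]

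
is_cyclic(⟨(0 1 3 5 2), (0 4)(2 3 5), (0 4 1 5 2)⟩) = no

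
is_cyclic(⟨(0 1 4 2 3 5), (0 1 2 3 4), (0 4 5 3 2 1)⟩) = no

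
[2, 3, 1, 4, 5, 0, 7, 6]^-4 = [1, 4, 3, 5, 0, 2, 6, 7]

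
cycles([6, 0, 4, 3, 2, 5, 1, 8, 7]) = (0 6 1)(2 4)(7 8)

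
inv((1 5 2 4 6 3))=(1 3 6 4 2 5)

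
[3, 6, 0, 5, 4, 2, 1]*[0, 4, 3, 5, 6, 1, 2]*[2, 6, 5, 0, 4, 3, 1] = [3, 5, 2, 6, 1, 0, 4]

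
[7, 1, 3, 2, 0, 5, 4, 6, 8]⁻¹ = [4, 1, 3, 2, 6, 5, 7, 0, 8]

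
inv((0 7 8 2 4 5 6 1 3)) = (0 3 1 6 5 4 2 8 7)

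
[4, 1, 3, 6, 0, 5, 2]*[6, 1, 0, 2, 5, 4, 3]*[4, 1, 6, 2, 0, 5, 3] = [5, 1, 6, 2, 3, 0, 4]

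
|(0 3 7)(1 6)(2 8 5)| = 6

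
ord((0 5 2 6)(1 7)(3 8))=4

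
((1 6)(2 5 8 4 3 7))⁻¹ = (1 6)(2 7 3 4 8 5)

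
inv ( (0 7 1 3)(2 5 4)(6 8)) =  (0 3 1 7)(2 4 5)(6 8)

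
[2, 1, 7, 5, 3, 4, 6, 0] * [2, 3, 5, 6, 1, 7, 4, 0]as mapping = [0→5, 1→3, 2→0, 3→7, 4→6, 5→1, 6→4, 7→2]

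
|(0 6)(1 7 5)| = 6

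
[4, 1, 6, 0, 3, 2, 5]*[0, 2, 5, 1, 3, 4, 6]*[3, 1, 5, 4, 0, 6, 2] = [4, 5, 2, 3, 1, 6, 0]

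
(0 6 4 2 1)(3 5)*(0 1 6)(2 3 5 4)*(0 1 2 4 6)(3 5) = (0 1 2)(3 6 4 5)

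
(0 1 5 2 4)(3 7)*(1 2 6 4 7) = (0 2 7 3 1 5 6 4)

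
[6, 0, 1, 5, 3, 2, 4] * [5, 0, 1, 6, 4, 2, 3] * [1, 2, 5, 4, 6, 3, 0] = [4, 3, 1, 5, 0, 2, 6] 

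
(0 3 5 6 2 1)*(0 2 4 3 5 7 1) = (0 5 6 4 3 7 1 2)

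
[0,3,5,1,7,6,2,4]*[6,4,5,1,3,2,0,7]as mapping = [0→6,1→1,2→2,3→4,4→7,5→0,6→5,7→3]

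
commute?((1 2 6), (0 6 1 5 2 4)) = no:(1 2 6) * (0 6 1 5 2 4) = (0 6 5 2 1 4), (0 6 1 5 2 4) * (1 2 6) = (0 1 5 6 2 4)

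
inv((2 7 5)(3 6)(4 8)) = (2 5 7)(3 6)(4 8)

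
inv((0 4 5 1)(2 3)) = (0 1 5 4)(2 3)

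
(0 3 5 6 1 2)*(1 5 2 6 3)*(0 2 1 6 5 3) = (0 6 3 1 5)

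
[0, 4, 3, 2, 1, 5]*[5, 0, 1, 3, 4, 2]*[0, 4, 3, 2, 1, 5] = [5, 1, 2, 4, 0, 3]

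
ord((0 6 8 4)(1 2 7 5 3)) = 20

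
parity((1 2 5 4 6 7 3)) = even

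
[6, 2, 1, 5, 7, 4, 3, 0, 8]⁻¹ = [7, 2, 1, 6, 5, 3, 0, 4, 8]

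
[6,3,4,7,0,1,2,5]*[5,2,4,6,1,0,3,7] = [3,6,1,7,5,2,4,0]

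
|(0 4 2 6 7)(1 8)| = 10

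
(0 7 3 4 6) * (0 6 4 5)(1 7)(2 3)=(0 1 7 2 3 5)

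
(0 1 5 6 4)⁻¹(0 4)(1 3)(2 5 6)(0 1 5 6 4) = (0 1)(2 6 4)(3 5)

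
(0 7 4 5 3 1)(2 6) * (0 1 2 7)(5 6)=(2 5 3)(4 6 7)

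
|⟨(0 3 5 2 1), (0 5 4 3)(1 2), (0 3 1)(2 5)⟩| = 720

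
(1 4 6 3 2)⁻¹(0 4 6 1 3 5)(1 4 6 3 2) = (0 6 3 4 2 5)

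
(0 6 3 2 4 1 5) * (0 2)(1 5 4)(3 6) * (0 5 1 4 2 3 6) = (0 6)(1 2 4)(3 5)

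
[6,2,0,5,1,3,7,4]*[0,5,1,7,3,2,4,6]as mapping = [0→4,1→1,2→0,3→2,4→5,5→7,6→6,7→3]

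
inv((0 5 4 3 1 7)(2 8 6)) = (0 7 1 3 4 5)(2 6 8)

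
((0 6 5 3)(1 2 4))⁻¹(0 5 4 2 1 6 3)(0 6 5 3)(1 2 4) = (0 6 3 1 4 2 5)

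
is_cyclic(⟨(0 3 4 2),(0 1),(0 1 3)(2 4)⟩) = no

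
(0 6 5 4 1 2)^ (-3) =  (0 4)(1 6)(2 5)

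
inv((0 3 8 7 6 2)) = (0 2 6 7 8 3)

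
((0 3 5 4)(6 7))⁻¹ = (0 4 5 3)(6 7)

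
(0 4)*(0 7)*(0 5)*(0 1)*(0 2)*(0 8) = (0 4 7 5 1 2 8)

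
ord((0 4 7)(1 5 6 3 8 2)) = 6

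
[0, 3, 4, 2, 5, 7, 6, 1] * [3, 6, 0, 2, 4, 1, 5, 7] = [3, 2, 4, 0, 1, 7, 5, 6]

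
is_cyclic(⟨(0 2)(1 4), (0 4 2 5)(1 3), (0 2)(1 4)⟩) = no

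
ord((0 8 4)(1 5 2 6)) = 12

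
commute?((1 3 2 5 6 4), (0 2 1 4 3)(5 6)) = no:(1 3 2 5 6 4) * (0 2 1 4 3)(5 6) = (0 2 6 3 1), (0 2 1 4 3)(5 6) * (1 3 2 5 6 4) = (0 5 4 2 3)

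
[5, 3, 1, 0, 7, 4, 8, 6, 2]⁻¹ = [3, 2, 8, 1, 5, 0, 7, 4, 6]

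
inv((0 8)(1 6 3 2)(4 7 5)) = (0 8)(1 2 3 6)(4 5 7)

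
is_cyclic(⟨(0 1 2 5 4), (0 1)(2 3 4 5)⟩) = no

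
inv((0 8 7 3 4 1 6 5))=(0 5 6 1 4 3 7 8)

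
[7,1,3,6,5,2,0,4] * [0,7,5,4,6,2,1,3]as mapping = [0→3,1→7,2→4,3→1,4→2,5→5,6→0,7→6]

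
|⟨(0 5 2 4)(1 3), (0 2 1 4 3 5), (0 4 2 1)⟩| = 720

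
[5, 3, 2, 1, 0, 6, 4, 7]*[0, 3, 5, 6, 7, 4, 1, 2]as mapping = [0→4, 1→6, 2→5, 3→3, 4→0, 5→1, 6→7, 7→2]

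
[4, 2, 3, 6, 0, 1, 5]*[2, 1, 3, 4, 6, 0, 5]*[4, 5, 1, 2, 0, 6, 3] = [3, 2, 0, 6, 1, 5, 4]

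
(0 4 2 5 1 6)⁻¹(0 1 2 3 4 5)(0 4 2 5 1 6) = (1 4 6 5 3 2)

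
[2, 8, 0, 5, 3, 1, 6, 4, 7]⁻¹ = [2, 5, 0, 4, 7, 3, 6, 8, 1]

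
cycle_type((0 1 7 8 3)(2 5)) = 2.5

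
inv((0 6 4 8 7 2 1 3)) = (0 3 1 2 7 8 4 6)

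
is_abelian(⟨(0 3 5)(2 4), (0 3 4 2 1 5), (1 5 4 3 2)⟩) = no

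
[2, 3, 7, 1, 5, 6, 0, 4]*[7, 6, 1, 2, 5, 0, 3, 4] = [1, 2, 4, 6, 0, 3, 7, 5]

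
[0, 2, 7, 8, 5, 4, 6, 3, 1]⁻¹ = [0, 8, 1, 7, 5, 4, 6, 2, 3]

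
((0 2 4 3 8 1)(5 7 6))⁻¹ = (0 1 8 3 4 2)(5 6 7)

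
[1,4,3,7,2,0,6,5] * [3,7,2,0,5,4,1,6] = [7,5,0,6,2,3,1,4]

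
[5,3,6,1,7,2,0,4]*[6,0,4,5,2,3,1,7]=[3,5,1,0,7,4,6,2]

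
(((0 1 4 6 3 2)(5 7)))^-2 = (0 3 4)(1 2 6)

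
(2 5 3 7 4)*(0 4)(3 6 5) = (0 4 2 3 7)(5 6)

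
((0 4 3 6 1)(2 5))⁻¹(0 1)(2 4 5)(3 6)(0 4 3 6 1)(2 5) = (0 4)(1 6)(2 5 3)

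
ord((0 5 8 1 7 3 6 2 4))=9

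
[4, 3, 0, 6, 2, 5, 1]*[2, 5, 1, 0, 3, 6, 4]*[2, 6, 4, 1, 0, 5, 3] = [1, 2, 4, 0, 6, 3, 5]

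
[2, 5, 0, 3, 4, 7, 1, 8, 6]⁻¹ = [2, 6, 0, 3, 4, 1, 8, 5, 7]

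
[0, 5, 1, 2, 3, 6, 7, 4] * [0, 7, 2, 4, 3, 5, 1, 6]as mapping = [0→0, 1→5, 2→7, 3→2, 4→4, 5→1, 6→6, 7→3]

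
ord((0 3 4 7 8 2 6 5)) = 8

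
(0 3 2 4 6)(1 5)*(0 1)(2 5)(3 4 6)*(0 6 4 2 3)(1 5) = (0 2 4)(1 3)(5 6)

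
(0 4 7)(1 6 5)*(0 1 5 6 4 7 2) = (0 7 1 4 2)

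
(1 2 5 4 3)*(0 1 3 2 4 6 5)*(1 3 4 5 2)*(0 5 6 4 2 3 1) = (0 1 6 3 2 5 4)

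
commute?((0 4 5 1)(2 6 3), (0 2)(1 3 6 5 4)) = no:(0 4 5 1)(2 6 3)*(0 2)(1 3 6 5 4) = (0 1 2 5 3), (0 2)(1 3 6 5 4)*(0 4 5 1)(2 6 3) = (0 6 1 2 4)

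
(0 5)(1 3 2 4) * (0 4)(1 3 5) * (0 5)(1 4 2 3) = (0 4 1)(2 5)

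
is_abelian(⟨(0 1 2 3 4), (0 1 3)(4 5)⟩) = no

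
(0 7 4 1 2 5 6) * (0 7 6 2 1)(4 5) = (0 6 7 5 2 4)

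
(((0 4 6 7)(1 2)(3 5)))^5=(0 4 6 7)(1 2)(3 5)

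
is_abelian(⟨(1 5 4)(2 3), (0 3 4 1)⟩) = no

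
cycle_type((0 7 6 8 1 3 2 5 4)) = 9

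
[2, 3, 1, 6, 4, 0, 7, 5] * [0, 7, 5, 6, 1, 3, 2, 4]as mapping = [0→5, 1→6, 2→7, 3→2, 4→1, 5→0, 6→4, 7→3]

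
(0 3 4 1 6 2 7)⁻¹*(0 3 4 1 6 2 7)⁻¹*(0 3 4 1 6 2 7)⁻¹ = (0 6 3 2 4 7 1)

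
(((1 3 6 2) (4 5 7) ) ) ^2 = (1 6) (2 3) (4 7 5) 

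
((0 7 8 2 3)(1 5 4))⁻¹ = (0 3 2 8 7)(1 4 5)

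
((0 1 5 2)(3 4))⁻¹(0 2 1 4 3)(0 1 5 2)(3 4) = (0 5 3 4 1)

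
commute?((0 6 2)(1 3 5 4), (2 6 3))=no:(0 6 2)(1 3 5 4) * (2 6 3)=(0 3 5 4 1 2), (2 6 3) * (0 6 2)(1 3 5 4)=(0 6 5 4 1 3)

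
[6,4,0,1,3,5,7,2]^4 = [0,4,2,1,3,5,6,7]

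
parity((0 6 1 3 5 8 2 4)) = odd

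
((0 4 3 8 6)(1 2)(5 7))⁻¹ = (0 6 8 3 4)(1 2)(5 7)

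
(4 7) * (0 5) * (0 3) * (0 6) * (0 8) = (0 5 3 6 8) (4 7) 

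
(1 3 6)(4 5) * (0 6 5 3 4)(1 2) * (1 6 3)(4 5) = (0 3 4 1 5)(2 6)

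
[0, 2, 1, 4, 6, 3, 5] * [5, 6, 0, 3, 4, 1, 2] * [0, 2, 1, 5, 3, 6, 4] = [6, 0, 4, 3, 1, 5, 2]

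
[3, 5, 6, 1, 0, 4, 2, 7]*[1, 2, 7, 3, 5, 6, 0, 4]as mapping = [0→3, 1→6, 2→0, 3→2, 4→1, 5→5, 6→7, 7→4]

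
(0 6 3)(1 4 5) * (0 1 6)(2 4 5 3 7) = (1 5 6 7 2 4 3)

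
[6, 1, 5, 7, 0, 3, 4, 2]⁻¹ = [4, 1, 7, 5, 6, 2, 0, 3]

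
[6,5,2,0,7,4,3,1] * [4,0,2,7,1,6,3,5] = [3,6,2,4,5,1,7,0]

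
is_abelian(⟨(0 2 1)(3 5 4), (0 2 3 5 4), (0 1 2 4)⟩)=no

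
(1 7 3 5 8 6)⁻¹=(1 6 8 5 3 7)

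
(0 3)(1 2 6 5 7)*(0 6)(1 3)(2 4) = (0 1 4 2)(3 6 5 7)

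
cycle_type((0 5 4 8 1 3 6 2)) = 8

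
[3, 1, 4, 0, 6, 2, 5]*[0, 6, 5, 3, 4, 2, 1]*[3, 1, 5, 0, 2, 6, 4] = [0, 4, 2, 3, 1, 6, 5]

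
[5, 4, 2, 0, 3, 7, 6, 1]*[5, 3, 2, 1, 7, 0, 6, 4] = [0, 7, 2, 5, 1, 4, 6, 3]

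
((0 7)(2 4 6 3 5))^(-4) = (2 4 6 3 5)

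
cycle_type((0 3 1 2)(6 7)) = 2.4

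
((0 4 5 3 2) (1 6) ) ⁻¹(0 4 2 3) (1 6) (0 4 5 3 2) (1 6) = (0 2 4 5) (1 6) 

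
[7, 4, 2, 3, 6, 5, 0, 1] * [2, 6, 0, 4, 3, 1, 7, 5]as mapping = [0→5, 1→3, 2→0, 3→4, 4→7, 5→1, 6→2, 7→6]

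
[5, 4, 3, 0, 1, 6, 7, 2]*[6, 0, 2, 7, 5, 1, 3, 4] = [1, 5, 7, 6, 0, 3, 4, 2]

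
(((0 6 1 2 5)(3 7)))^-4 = (0 6 1 2 5)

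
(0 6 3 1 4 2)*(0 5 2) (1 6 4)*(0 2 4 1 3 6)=(0 1 3) (2 5 4) 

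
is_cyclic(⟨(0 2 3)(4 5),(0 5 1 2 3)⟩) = no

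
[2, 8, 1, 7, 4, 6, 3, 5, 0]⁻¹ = [8, 2, 0, 6, 4, 7, 5, 3, 1]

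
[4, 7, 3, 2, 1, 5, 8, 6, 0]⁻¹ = [8, 4, 3, 2, 0, 5, 7, 1, 6]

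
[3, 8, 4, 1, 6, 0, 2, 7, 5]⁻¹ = [5, 3, 6, 0, 2, 8, 4, 7, 1]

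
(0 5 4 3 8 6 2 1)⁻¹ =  (0 1 2 6 8 3 4 5)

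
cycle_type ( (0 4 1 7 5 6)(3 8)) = 2.6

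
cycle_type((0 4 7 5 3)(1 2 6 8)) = 4.5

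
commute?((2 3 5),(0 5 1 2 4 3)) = no:(2 3 5)*(0 5 1 2 4 3) = (0 5 4 3 1 2),(0 5 1 2 4 3)*(2 3 5) = (0 2 4 5 1 3)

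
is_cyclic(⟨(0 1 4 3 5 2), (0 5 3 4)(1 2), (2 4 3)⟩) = no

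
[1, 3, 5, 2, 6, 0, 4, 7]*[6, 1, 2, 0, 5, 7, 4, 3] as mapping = [0→1, 1→0, 2→7, 3→2, 4→4, 5→6, 6→5, 7→3] 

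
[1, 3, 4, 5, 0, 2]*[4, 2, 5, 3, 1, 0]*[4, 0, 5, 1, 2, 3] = [5, 1, 0, 4, 2, 3]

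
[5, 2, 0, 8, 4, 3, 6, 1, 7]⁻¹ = [2, 7, 1, 5, 4, 0, 6, 8, 3]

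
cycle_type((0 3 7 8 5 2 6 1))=8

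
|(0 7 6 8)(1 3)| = 4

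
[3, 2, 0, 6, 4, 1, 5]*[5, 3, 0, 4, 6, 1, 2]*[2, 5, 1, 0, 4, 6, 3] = [4, 2, 6, 1, 3, 0, 5]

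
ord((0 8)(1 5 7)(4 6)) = 6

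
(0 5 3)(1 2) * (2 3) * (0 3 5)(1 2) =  (1 5)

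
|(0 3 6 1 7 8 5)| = 7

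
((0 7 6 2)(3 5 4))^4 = (3 5 4)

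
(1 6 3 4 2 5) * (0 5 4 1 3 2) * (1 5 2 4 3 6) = (0 2 3 5 6 4)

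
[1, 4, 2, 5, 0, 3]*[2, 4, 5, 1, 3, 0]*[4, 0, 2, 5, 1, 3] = [1, 5, 3, 4, 2, 0]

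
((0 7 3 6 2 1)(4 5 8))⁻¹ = (0 1 2 6 3 7)(4 8 5)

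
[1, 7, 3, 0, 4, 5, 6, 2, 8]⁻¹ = [3, 0, 7, 2, 4, 5, 6, 1, 8]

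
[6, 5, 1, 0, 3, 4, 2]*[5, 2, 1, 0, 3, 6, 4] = [4, 6, 2, 5, 0, 3, 1]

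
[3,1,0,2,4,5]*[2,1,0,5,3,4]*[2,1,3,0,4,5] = [5,1,3,2,0,4]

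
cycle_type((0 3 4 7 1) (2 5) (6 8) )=2^2.5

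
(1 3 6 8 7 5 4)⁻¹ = (1 4 5 7 8 6 3)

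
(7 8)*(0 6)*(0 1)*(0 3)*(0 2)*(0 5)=(0 6 1 3 2 5)(7 8)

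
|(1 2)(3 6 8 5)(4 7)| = 4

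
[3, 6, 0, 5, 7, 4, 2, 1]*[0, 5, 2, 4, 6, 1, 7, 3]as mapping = [0→4, 1→7, 2→0, 3→1, 4→3, 5→6, 6→2, 7→5]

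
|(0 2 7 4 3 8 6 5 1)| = 9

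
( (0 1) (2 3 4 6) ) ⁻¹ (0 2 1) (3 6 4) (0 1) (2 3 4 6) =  (0 1 3) (2 6 4) 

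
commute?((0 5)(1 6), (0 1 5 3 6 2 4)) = no:(0 5)(1 6) * (0 1 5 3 6 2 4) = (0 3 6 5 1 2 4), (0 1 5 3 6 2 4) * (0 5)(1 6) = (0 6 2 4 5 3 1)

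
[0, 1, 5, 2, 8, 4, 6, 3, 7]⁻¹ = [0, 1, 3, 7, 5, 2, 6, 8, 4]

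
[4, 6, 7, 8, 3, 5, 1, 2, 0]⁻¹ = [8, 6, 7, 4, 0, 5, 1, 2, 3]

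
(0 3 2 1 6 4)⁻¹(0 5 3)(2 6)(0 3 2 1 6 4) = (1 4)(2 3 5)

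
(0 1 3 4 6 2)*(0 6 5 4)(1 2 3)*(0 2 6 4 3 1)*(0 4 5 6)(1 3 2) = (1 4 6 3)(2 5)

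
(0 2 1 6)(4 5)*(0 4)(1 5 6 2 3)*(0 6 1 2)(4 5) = (0 3 2 4 1)(5 6)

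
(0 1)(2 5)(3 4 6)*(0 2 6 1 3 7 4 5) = (0 3 5 6 7 4 1 2)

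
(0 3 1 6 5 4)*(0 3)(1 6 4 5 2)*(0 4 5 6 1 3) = (0 4)(1 5 6 2 3)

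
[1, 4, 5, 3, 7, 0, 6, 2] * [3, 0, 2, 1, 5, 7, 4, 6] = [0, 5, 7, 1, 6, 3, 4, 2]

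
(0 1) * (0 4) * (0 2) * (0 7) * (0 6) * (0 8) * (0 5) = (0 1 4 2 7 6 8 5) 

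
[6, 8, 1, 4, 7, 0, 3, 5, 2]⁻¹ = [5, 2, 8, 6, 3, 7, 0, 4, 1]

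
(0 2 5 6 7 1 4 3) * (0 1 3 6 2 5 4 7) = (0 5 2 4 6) (1 7 3) 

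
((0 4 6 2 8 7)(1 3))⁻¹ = (0 7 8 2 6 4)(1 3)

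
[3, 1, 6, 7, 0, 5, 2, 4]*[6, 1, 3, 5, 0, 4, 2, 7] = [5, 1, 2, 7, 6, 4, 3, 0]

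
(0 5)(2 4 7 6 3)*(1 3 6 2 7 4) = (0 5)(1 3 7 2)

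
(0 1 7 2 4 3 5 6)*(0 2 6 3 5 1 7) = (0 7 6 2 4 5 3 1)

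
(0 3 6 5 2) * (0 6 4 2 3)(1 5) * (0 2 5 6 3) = (0 2 3 4 5)(1 6)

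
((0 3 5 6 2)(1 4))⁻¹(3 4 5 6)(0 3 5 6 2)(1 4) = (1 6 2 5)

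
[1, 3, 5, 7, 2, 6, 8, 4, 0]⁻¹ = [8, 0, 4, 1, 7, 2, 5, 3, 6]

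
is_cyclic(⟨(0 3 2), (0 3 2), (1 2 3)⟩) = no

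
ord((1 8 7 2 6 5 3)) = 7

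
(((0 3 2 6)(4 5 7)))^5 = (0 3 2 6)(4 7 5)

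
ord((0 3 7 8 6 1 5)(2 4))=14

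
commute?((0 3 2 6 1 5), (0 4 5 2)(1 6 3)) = no:(0 3 2 6 1 5)*(0 4 5 2)(1 6 3) = (0 1 2 3)(4 5), (0 4 5 2)(1 6 3)*(0 3 2 6 1 5) = (0 4)(2 3 5 6)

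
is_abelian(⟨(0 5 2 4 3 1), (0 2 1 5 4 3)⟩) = no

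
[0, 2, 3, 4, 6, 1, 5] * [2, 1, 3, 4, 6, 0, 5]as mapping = [0→2, 1→3, 2→4, 3→6, 4→5, 5→1, 6→0]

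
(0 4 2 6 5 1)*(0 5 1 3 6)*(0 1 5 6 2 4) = (1 6 5 3 2)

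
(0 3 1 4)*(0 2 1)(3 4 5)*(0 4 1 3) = (0 1 5)(2 3 4)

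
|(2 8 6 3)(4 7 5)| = 12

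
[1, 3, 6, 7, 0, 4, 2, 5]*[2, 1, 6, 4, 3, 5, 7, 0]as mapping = [0→1, 1→4, 2→7, 3→0, 4→2, 5→3, 6→6, 7→5]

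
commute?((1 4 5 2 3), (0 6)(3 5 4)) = no:(1 4 5 2 3)*(0 6)(3 5 4) = (0 6)(1 3)(2 5), (0 6)(3 5 4)*(1 4 5 2 3) = (0 6)(1 4)(2 3)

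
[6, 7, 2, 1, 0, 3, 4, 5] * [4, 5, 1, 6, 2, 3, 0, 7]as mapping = [0→0, 1→7, 2→1, 3→5, 4→4, 5→6, 6→2, 7→3]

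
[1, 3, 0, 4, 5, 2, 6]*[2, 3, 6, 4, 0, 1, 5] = [3, 4, 2, 0, 1, 6, 5]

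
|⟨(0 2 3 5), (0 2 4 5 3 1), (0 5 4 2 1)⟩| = 720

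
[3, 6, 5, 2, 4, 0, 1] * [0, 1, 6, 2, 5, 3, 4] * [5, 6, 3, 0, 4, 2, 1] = [3, 4, 0, 1, 2, 5, 6]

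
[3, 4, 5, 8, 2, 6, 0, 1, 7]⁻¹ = [6, 7, 4, 0, 1, 2, 5, 8, 3]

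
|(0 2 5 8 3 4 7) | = 7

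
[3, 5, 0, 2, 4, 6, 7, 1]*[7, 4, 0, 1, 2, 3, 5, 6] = [1, 3, 7, 0, 2, 5, 6, 4]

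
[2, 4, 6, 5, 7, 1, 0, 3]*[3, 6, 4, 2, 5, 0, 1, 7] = [4, 5, 1, 0, 7, 6, 3, 2]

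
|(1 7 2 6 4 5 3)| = 7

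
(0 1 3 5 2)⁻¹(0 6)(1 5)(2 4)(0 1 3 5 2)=(0 4)(1 6)(2 3)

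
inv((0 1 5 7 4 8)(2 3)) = (0 8 4 7 5 1)(2 3)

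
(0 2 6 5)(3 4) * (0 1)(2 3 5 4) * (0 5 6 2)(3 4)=(0 4 6 3)(1 5)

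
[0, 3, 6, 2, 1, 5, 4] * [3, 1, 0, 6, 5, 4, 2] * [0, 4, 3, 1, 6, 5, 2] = [1, 2, 3, 0, 4, 6, 5]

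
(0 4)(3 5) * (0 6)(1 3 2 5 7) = (0 4 6)(1 3 7)(2 5)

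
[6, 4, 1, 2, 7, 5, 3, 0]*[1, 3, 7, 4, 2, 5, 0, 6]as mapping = [0→0, 1→2, 2→3, 3→7, 4→6, 5→5, 6→4, 7→1]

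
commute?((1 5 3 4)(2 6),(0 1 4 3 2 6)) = no:(1 5 3 4)(2 6)*(0 1 4 3 2 6) = (0 1 5 2),(0 1 4 3 2 6)*(1 5 3 4)(2 6) = (0 5 3 6)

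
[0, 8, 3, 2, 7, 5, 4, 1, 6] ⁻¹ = [0, 7, 3, 2, 6, 5, 8, 4, 1] 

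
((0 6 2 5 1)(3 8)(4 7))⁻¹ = (0 1 5 2 6)(3 8)(4 7)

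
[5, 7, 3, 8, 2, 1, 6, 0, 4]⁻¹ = [7, 5, 4, 2, 8, 0, 6, 1, 3]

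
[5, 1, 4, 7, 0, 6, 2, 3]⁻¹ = [4, 1, 6, 7, 2, 0, 5, 3]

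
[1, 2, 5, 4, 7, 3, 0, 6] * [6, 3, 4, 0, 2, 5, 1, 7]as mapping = [0→3, 1→4, 2→5, 3→2, 4→7, 5→0, 6→6, 7→1]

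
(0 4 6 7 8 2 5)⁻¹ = (0 5 2 8 7 6 4)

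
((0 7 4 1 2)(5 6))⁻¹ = (0 2 1 4 7)(5 6)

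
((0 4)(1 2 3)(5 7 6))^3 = (0 4)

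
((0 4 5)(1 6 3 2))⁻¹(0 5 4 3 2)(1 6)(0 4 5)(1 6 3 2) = (0 5 2 1 4)(3 6)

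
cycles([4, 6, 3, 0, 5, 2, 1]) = (0 4 5 2 3)(1 6)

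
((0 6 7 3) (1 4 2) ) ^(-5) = (0 3 7 6) (1 4 2) 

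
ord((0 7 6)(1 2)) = 6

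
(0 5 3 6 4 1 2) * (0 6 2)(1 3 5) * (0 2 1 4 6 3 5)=(0 4 5)(1 2 3)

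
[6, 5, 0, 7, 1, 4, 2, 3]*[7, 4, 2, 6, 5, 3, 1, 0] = [1, 3, 7, 0, 4, 5, 2, 6]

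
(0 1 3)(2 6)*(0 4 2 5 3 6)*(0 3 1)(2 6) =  (1 2 3 4 6 5)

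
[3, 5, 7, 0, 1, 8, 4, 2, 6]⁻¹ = [3, 4, 7, 0, 6, 1, 8, 2, 5]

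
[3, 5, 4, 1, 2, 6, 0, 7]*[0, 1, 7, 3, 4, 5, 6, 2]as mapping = [0→3, 1→5, 2→4, 3→1, 4→7, 5→6, 6→0, 7→2]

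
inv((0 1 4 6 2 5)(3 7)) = (0 5 2 6 4 1)(3 7)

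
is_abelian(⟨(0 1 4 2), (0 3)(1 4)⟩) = no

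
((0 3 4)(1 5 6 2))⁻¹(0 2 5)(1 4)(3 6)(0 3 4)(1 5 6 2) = (0 5)(1 6 3)(2 4)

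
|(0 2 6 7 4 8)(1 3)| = 6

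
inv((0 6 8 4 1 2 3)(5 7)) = (0 3 2 1 4 8 6)(5 7)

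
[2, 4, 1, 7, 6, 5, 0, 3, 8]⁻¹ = [6, 2, 0, 7, 1, 5, 4, 3, 8]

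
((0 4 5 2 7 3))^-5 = (0 4 5 2 7 3)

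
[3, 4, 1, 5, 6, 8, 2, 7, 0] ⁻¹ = [8, 2, 6, 0, 1, 3, 4, 7, 5] 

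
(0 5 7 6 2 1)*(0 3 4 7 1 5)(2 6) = (1 3 4 7 2 5)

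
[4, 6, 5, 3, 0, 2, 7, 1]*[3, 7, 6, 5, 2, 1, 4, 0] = [2, 4, 1, 5, 3, 6, 0, 7]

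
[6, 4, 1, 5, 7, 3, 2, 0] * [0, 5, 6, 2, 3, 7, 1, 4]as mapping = [0→1, 1→3, 2→5, 3→7, 4→4, 5→2, 6→6, 7→0]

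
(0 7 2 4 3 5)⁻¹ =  (0 5 3 4 2 7)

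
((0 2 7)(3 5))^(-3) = (3 5)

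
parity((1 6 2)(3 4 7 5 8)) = even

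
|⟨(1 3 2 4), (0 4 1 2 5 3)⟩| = 720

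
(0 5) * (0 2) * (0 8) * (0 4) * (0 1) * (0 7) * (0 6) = (0 5 2 8 4 1 7 6)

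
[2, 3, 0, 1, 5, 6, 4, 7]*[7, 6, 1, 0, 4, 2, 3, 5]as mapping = [0→1, 1→0, 2→7, 3→6, 4→2, 5→3, 6→4, 7→5]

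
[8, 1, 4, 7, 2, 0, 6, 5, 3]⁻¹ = [5, 1, 4, 8, 2, 7, 6, 3, 0]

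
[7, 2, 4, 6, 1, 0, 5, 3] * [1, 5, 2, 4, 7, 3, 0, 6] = [6, 2, 7, 0, 5, 1, 3, 4]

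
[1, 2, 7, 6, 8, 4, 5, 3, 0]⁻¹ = [8, 0, 1, 7, 5, 6, 3, 2, 4]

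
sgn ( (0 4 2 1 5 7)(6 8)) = 1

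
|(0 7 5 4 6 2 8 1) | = 8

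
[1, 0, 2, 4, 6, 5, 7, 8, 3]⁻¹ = [1, 0, 2, 8, 3, 5, 4, 6, 7]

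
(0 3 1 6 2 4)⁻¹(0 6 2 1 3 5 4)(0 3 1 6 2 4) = (0 3 2 4 6 1 5)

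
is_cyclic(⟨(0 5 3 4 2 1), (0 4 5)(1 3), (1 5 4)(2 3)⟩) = no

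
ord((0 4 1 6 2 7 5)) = 7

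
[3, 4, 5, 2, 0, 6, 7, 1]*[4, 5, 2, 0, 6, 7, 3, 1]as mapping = [0→0, 1→6, 2→7, 3→2, 4→4, 5→3, 6→1, 7→5]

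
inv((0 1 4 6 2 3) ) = (0 3 2 6 4 1) 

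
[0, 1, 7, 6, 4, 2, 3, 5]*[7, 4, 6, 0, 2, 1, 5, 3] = [7, 4, 3, 5, 2, 6, 0, 1]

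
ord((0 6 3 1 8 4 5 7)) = 8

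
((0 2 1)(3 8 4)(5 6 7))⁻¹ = (0 1 2)(3 4 8)(5 7 6)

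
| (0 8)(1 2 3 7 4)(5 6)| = 10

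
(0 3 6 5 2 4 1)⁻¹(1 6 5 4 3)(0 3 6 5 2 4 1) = (0 5 2 1 6)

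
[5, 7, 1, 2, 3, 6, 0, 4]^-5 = [5, 1, 2, 3, 4, 6, 0, 7]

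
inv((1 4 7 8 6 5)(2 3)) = (1 5 6 8 7 4)(2 3)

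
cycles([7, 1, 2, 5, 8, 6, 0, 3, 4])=(0 7 3 5 6)(4 8)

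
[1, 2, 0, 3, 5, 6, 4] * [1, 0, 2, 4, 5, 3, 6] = [0, 2, 1, 4, 3, 6, 5]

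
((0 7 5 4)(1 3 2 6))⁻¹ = (0 4 5 7)(1 6 2 3)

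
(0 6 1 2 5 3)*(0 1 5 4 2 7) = (0 6 5 3 1 7)(2 4)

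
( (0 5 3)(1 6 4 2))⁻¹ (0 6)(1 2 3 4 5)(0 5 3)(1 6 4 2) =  (0 2 3 6 1)(4 5)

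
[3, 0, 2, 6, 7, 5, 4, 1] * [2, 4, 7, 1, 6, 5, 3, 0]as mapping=[0→1, 1→2, 2→7, 3→3, 4→0, 5→5, 6→6, 7→4]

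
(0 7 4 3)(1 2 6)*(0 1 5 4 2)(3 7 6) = (0 6 5 4 7 2 3 1)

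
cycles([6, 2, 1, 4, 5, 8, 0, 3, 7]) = (0 6)(1 2)(3 4 5 8 7)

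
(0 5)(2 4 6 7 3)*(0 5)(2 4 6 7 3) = (2 6 3 4 7)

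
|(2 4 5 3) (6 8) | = 4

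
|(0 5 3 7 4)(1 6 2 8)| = 20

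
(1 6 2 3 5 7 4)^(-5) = (1 2 5 4 6 3 7)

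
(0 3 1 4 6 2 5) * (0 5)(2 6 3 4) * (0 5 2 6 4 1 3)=(0 1 6 4)(2 5)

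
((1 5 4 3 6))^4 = (1 6 3 4 5)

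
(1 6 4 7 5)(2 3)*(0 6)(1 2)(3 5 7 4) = (0 6 3 1)(2 5)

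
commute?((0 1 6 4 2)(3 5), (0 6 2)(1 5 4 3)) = no:(0 1 6 4 2)(3 5) * (0 6 2)(1 5 4 3) = (0 5 1 2 6 3 4), (0 6 2)(1 5 4 3) * (0 1 6 4 2)(3 5) = (0 4 5 2 1 3 6)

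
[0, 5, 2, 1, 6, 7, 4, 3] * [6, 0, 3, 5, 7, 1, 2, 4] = [6, 1, 3, 0, 2, 4, 7, 5]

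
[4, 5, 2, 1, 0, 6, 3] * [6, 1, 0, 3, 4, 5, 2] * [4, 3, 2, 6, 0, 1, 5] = [0, 1, 4, 3, 5, 2, 6]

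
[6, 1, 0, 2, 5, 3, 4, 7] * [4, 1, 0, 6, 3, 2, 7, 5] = [7, 1, 4, 0, 2, 6, 3, 5]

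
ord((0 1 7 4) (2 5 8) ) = 12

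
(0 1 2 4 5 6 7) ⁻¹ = (0 7 6 5 4 2 1) 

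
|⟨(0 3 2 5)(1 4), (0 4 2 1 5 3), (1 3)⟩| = 720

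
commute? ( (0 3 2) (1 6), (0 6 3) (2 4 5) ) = no: (0 3 2) (1 6)*(0 6 3) (2 4 5) = (1 3 4 5 2 6), (0 6 3) (2 4 5)*(0 3 2) (1 6) = (0 1 6 2 4 5) 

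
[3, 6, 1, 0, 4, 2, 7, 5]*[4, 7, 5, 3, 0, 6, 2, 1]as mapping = [0→3, 1→2, 2→7, 3→4, 4→0, 5→5, 6→1, 7→6]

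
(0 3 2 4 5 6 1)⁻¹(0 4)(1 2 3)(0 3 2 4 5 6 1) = (0 4 2)(3 5)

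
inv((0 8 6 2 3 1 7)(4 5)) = (0 7 1 3 2 6 8)(4 5)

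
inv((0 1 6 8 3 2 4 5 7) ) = (0 7 5 4 2 3 8 6 1) 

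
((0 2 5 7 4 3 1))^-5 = (0 5 4 1 2 7 3)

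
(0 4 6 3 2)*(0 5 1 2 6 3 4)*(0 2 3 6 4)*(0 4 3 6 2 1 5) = (0 1 6 4 2)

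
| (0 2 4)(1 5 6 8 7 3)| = 6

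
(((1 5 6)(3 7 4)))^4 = (1 5 6)(3 7 4)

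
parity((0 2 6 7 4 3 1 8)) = odd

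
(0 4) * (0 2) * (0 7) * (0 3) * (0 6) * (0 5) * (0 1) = (0 4 2 7 3 6 5 1)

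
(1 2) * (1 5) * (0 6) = (0 6)(1 2 5)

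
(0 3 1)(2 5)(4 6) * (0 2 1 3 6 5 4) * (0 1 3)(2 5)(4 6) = (0 4 2 6 1 5 3)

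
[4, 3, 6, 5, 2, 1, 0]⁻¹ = [6, 5, 4, 1, 0, 3, 2]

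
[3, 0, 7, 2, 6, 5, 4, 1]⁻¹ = [1, 7, 3, 0, 6, 5, 4, 2]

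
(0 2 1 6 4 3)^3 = (0 6)(1 3)(2 4)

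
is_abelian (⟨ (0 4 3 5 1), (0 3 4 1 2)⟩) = no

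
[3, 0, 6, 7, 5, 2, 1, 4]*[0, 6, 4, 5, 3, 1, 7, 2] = [5, 0, 7, 2, 1, 4, 6, 3]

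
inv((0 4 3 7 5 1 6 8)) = (0 8 6 1 5 7 3 4)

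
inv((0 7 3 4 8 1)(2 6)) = (0 1 8 4 3 7)(2 6)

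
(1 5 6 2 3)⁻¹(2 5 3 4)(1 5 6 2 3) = (1 4 3 6)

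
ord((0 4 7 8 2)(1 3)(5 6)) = 10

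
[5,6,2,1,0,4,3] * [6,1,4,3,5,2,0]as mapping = [0→2,1→0,2→4,3→1,4→6,5→5,6→3]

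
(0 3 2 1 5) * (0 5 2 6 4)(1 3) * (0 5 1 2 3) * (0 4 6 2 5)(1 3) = (0 5 3 2 4)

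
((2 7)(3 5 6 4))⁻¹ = (2 7)(3 4 6 5)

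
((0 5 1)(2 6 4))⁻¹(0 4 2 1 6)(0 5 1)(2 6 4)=(0 4 5 2 6)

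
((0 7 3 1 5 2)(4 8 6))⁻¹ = (0 2 5 1 3 7)(4 6 8)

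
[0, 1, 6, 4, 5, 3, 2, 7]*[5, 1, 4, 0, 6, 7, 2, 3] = [5, 1, 2, 6, 7, 0, 4, 3]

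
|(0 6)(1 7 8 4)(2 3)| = 4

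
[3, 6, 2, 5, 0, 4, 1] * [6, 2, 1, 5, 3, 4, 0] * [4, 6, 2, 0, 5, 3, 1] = [3, 4, 6, 5, 1, 0, 2] 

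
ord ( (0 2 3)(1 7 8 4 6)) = 15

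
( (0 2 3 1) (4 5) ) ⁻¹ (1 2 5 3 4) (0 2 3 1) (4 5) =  (0 3 4 1 5) 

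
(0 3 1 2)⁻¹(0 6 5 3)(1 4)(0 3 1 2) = (1 3 6 5)(2 4)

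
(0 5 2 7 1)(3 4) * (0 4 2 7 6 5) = (1 4 3 2 6 5 7)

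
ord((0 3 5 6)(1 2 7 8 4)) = 20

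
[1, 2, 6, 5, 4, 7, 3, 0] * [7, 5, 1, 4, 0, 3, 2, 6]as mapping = [0→5, 1→1, 2→2, 3→3, 4→0, 5→6, 6→4, 7→7]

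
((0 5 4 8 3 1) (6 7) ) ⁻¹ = (0 1 3 8 4 5) (6 7) 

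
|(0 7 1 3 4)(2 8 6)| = 15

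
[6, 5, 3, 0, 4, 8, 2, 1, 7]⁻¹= [3, 7, 6, 2, 4, 1, 0, 8, 5]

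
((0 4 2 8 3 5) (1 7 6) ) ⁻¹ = (0 5 3 8 2 4) (1 6 7) 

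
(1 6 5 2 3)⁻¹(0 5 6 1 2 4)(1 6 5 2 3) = (0 2 5 6 3 4)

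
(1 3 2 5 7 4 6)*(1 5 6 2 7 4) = (1 3 7)(2 6 5 4)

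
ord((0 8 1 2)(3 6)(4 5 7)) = 12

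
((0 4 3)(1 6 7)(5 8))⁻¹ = (0 3 4)(1 7 6)(5 8)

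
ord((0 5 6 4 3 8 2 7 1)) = 9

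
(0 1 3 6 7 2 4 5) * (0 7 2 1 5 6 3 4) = (0 5 7 1 4 6 2)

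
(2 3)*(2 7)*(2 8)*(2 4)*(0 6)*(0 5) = (0 6 5)(2 3 7 8 4)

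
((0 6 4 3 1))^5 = ()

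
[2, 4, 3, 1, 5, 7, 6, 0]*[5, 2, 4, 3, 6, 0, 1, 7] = [4, 6, 3, 2, 0, 7, 1, 5]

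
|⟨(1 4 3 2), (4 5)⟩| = 120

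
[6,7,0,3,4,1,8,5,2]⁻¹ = [2,5,8,3,4,7,0,1,6]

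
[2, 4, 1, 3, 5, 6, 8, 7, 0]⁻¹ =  [8, 2, 0, 3, 1, 4, 5, 7, 6]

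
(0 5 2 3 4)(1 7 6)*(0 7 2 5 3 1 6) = (0 3 4 7)(1 2)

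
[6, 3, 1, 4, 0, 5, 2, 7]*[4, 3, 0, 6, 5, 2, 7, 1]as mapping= [0→7, 1→6, 2→3, 3→5, 4→4, 5→2, 6→0, 7→1]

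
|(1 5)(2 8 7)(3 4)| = 6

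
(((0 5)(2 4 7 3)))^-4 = ()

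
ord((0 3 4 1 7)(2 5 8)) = 15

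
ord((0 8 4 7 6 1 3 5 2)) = 9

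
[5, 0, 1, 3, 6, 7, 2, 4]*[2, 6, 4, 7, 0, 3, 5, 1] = [3, 2, 6, 7, 5, 1, 4, 0]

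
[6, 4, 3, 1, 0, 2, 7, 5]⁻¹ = [4, 3, 5, 2, 1, 7, 0, 6]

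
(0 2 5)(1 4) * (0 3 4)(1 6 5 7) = (0 2 7 1)(3 4 6 5)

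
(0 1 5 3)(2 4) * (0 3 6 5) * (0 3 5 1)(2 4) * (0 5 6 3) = (0 5 3 6 1)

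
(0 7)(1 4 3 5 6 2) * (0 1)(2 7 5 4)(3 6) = (0 5 3 4 6 7 1 2)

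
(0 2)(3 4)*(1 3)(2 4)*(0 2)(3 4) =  (0 3)(1 4)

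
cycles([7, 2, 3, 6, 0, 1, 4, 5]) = (0 7 5 1 2 3 6 4)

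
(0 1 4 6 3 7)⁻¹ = (0 7 3 6 4 1)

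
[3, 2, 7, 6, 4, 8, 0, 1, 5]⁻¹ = [6, 7, 1, 0, 4, 8, 3, 2, 5]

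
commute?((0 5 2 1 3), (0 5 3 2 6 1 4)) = no:(0 5 2 1 3)*(0 5 3 2 6 1 4) = (0 3 5 6 1 2 4), (0 5 3 2 6 1 4)*(0 5 2 1 3) = (0 2 6 3 1 4 5)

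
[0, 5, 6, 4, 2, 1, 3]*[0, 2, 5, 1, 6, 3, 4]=[0, 3, 4, 6, 5, 2, 1]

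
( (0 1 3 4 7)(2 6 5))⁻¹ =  (0 7 4 3 1)(2 5 6)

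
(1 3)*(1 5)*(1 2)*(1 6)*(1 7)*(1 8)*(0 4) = (0 4)(1 3 5 2 6 7 8)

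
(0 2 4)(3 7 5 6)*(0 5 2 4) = (0 4 5 6 3 7 2)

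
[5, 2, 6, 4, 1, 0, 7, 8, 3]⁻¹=[5, 4, 1, 8, 3, 0, 2, 6, 7]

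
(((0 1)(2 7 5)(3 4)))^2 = (2 5 7)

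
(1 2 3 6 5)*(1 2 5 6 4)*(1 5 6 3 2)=(1 6 3 4 5)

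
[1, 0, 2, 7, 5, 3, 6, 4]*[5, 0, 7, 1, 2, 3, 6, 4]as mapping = [0→0, 1→5, 2→7, 3→4, 4→3, 5→1, 6→6, 7→2]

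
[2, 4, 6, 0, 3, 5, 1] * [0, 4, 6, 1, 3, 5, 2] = [6, 3, 2, 0, 1, 5, 4]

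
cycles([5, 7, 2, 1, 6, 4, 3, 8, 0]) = (0 5 4 6 3 1 7 8)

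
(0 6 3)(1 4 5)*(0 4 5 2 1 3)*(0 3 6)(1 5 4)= (1 4 2 5 6 3)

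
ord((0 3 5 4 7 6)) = 6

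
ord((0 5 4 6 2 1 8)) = 7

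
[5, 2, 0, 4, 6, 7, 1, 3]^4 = [4, 7, 3, 2, 0, 6, 5, 1]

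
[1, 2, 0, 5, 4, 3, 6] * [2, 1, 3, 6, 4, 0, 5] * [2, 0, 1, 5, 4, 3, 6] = [0, 5, 1, 2, 4, 6, 3]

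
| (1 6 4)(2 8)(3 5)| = 6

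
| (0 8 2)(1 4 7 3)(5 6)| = 12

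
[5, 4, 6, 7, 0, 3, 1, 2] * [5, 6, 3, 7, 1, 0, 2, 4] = [0, 1, 2, 4, 5, 7, 6, 3]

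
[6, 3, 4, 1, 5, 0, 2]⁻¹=[5, 3, 6, 1, 2, 4, 0]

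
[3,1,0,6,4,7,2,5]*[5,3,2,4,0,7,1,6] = [4,3,5,1,0,6,2,7]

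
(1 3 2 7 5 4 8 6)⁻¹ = (1 6 8 4 5 7 2 3)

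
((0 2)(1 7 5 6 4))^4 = (1 4 6 5 7)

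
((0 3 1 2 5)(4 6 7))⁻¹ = (0 5 2 1 3)(4 7 6)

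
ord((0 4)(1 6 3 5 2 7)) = 6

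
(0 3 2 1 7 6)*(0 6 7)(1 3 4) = (0 4 1)(2 3)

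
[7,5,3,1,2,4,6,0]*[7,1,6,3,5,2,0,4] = [4,2,3,1,6,5,0,7]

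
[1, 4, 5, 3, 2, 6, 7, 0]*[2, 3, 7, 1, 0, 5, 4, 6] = [3, 0, 5, 1, 7, 4, 6, 2]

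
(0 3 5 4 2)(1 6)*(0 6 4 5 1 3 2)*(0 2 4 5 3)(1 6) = (0 4 2 1 5 3 6)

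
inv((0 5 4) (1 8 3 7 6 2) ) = (0 4 5) (1 2 6 7 3 8) 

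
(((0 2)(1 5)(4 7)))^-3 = (0 2)(1 5)(4 7)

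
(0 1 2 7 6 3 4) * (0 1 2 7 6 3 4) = (0 2 6 4 1 7 3)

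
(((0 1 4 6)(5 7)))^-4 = ()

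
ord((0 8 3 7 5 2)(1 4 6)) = 6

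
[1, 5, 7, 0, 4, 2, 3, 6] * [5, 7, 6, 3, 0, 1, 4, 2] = [7, 1, 2, 5, 0, 6, 3, 4]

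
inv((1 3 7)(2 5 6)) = (1 7 3)(2 6 5)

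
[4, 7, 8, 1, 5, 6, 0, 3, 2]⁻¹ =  [6, 3, 8, 7, 0, 4, 5, 1, 2]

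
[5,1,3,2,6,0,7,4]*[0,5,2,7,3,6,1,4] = [6,5,7,2,1,0,4,3]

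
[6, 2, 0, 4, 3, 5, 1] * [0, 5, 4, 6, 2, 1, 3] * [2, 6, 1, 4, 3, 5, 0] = [4, 3, 2, 1, 0, 6, 5]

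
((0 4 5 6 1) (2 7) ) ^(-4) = (0 4 5 6 1) 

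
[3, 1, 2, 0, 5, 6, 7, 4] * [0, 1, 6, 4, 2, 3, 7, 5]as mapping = [0→4, 1→1, 2→6, 3→0, 4→3, 5→7, 6→5, 7→2]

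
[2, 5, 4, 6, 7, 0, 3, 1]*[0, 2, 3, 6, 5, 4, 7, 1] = [3, 4, 5, 7, 1, 0, 6, 2] 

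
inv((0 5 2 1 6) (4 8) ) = (0 6 1 2 5) (4 8) 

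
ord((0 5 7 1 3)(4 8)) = 10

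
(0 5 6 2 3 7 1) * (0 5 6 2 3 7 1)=(0 6 3 1 5 2 7)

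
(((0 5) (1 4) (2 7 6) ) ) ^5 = (0 5) (1 4) (2 6 7) 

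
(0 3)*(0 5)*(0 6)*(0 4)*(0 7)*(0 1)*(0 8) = (0 3 5 6 4 7 1 8) 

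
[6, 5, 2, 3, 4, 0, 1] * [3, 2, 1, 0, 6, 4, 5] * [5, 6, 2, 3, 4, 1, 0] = [1, 4, 6, 5, 0, 3, 2]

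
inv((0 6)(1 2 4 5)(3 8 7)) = (0 6)(1 5 4 2)(3 7 8)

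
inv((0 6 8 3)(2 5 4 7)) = (0 3 8 6)(2 7 4 5)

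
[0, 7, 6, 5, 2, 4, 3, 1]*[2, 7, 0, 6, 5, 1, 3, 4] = [2, 4, 3, 1, 0, 5, 6, 7]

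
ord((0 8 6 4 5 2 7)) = 7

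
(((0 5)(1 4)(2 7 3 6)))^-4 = ()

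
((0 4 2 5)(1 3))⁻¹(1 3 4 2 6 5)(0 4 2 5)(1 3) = (0 3 1 2 5 6)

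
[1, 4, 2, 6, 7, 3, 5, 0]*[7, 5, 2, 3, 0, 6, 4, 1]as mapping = [0→5, 1→0, 2→2, 3→4, 4→1, 5→3, 6→6, 7→7]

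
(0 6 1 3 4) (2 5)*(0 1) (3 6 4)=(0 4 1 6) (2 5) 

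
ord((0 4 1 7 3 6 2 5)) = 8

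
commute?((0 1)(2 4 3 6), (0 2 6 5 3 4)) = no:(0 1)(2 4 3 6)*(0 2 6 5 3 4) = (0 1 2)(3 5), (0 2 6 5 3 4)*(0 1)(2 4 3 6) = (0 4 1)(5 6)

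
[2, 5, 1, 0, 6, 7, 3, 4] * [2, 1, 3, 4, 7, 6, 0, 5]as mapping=[0→3, 1→6, 2→1, 3→2, 4→0, 5→5, 6→4, 7→7]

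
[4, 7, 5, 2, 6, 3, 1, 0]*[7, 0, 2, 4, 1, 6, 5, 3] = [1, 3, 6, 2, 5, 4, 0, 7]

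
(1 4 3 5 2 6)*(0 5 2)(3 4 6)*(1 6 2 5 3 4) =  (0 3 5)(1 2 4)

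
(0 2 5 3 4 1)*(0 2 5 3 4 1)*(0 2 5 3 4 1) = (0 3) (1 5) (2 4) 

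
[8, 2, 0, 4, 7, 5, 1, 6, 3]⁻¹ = [2, 6, 1, 8, 3, 5, 7, 4, 0]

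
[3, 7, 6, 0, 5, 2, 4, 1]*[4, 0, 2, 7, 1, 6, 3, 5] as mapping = [0→7, 1→5, 2→3, 3→4, 4→6, 5→2, 6→1, 7→0] 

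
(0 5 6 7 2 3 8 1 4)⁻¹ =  (0 4 1 8 3 2 7 6 5)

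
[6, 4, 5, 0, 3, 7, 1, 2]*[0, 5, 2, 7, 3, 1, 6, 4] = [6, 3, 1, 0, 7, 4, 5, 2]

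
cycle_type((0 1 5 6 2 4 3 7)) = 8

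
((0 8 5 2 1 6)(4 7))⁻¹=(0 6 1 2 5 8)(4 7)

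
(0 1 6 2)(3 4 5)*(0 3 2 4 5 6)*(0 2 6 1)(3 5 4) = (1 2 5 6 3 4)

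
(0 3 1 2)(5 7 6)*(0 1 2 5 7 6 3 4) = (0 4)(1 5 6 7 3 2)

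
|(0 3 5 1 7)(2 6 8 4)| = 20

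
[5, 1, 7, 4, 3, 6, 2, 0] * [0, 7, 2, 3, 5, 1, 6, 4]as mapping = [0→1, 1→7, 2→4, 3→5, 4→3, 5→6, 6→2, 7→0]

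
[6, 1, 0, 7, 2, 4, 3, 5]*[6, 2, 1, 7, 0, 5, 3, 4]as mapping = [0→3, 1→2, 2→6, 3→4, 4→1, 5→0, 6→7, 7→5]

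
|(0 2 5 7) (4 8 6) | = 12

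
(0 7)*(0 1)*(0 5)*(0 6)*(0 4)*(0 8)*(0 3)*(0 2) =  (0 7 1 5 6 4 8 3 2)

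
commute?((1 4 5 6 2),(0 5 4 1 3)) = no:(1 4 5 6 2)*(0 5 4 1 3) = (0 5 6 2 3),(0 5 4 1 3)*(1 4 5 6 2) = (0 6 2 1 3)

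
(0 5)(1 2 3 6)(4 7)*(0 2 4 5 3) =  (0 3 6 1 4 7 5 2)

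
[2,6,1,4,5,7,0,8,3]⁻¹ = [6,2,0,8,3,4,1,5,7]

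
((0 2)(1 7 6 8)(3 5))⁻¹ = (0 2)(1 8 6 7)(3 5)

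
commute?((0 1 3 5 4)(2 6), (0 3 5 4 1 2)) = no:(0 1 3 5 4)(2 6)*(0 3 5 4 1 2) = (0 2 6)(1 5)(3 4), (0 3 5 4 1 2)*(0 1 3 5 4)(2 6) = (0 5)(1 6 2)(3 4)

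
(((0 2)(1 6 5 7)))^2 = (1 5)(6 7)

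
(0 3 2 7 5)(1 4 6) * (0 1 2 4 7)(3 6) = (0 6 2)(1 7 5)(3 4)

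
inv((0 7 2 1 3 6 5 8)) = (0 8 5 6 3 1 2 7)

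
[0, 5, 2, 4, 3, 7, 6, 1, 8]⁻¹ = [0, 7, 2, 4, 3, 1, 6, 5, 8]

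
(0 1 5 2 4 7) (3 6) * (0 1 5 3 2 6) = (0 5 6 2 4 7 1 3) 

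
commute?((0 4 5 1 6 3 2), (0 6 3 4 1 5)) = no:(0 4 5 1 6 3 2) * (0 6 3 4 1 5) = (0 1 3 2 6 4), (0 6 3 4 1 5) * (0 4 5 1 6 3 2) = (0 3 5 4 6 2)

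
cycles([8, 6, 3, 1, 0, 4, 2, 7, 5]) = (0 8 5 4)(1 6 2 3)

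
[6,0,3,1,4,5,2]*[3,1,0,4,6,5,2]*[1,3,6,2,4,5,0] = [6,2,4,3,0,5,1]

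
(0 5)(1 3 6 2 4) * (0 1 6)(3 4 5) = (0 3)(1 4 6 2 5)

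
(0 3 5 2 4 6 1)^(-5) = (0 5 4 1 3 2 6)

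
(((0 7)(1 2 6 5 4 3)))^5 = (0 7)(1 3 4 5 6 2)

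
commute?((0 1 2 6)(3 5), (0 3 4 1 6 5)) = no:(0 1 2 6)(3 5)*(0 3 4 1 6 5) = (0 6 3)(1 2 5 4), (0 3 4 1 6 5)*(0 1 2 6)(3 5) = (0 5 1)(2 6 3 4)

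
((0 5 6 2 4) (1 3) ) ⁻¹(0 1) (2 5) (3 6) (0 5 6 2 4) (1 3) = (1 2) (3 5) (4 6) 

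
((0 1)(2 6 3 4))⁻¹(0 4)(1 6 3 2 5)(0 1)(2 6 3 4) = (0 3 4 6 5)(1 2)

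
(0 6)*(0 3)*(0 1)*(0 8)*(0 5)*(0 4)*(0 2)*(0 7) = (0 6 3 1 8 5 4 2 7)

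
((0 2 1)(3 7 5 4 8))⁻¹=(0 1 2)(3 8 4 5 7)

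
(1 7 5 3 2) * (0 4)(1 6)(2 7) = (0 4)(1 2 6)(3 7 5)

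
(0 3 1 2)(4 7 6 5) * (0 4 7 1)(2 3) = (0 2 4 1 3)(5 7 6)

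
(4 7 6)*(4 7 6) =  (4 6 7)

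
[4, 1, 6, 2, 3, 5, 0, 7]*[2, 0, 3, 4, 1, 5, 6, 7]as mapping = [0→1, 1→0, 2→6, 3→3, 4→4, 5→5, 6→2, 7→7]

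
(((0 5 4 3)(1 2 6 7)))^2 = (0 4)(1 6)(2 7)(3 5)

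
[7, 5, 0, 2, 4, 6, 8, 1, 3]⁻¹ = [2, 7, 3, 8, 4, 1, 5, 0, 6]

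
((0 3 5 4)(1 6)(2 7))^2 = (0 5)(3 4)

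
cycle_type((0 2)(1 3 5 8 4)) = 2.5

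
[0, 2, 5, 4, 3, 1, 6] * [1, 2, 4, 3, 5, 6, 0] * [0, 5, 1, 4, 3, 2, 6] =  [5, 3, 6, 2, 4, 1, 0]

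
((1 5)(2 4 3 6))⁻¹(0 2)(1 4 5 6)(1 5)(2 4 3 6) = (0 4)(1 2 5 3)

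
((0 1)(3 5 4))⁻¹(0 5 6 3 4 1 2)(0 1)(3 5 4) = (0 2 1 4 6 5 3)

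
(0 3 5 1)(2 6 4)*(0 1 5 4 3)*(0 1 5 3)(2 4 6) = (0 1 5 3 6)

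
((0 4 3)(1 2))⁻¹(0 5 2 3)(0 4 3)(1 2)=(0 4 5 1)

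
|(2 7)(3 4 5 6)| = 4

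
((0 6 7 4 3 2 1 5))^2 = (0 7 3 1)(2 5 6 4)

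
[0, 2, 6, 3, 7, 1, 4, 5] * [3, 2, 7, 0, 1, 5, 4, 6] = [3, 7, 4, 0, 6, 2, 1, 5]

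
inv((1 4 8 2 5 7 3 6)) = (1 6 3 7 5 2 8 4)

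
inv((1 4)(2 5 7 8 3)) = (1 4)(2 3 8 7 5)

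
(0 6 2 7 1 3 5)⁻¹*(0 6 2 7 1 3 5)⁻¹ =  (0 3 7 6 5 1 2)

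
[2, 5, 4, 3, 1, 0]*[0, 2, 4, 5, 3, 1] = [4, 1, 3, 5, 2, 0]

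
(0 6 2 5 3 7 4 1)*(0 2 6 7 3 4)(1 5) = (0 7)(1 2)(4 5)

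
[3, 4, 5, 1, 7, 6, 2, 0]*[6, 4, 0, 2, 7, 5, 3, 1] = [2, 7, 5, 4, 1, 3, 0, 6]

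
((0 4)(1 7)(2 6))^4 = ()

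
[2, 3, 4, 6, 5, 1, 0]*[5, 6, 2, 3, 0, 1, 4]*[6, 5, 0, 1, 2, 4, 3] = [0, 1, 6, 2, 5, 3, 4]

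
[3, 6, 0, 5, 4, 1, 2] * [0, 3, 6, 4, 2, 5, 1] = [4, 1, 0, 5, 2, 3, 6]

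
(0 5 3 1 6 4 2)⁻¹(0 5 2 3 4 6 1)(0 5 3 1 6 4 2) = (0 1 2 4 6 5 3)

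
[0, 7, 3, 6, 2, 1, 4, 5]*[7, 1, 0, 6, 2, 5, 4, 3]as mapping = [0→7, 1→3, 2→6, 3→4, 4→0, 5→1, 6→2, 7→5]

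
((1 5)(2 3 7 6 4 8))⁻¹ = (1 5)(2 8 4 6 7 3)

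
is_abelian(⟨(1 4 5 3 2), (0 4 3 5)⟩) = no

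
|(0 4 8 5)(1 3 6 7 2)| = 20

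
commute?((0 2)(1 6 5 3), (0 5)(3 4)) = no:(0 2)(1 6 5 3)*(0 5)(3 4) = (0 2 5 4 3 1 6), (0 5)(3 4)*(0 2)(1 6 5 3) = (0 3 4 1 6 5 2)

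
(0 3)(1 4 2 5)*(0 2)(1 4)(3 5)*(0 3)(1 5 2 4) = (0 2)(1 5)(3 4)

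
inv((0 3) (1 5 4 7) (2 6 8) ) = (0 3) (1 7 4 5) (2 8 6) 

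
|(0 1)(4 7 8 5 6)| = 10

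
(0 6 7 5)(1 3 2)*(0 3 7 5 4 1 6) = (1 7 4)(2 6 5 3)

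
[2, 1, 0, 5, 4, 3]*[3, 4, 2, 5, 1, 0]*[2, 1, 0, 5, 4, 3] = [0, 4, 5, 2, 1, 3]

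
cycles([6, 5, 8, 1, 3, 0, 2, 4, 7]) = (0 6 2 8 7 4 3 1 5)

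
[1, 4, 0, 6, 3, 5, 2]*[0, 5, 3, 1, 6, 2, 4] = [5, 6, 0, 4, 1, 2, 3] 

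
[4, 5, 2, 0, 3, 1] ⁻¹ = [3, 5, 2, 4, 0, 1] 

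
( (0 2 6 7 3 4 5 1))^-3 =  (0 4 6 1 3 2 5 7)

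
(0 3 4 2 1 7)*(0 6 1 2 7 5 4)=(0 3)(1 5 4 7 6)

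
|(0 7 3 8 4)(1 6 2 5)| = 20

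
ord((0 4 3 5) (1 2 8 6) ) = 4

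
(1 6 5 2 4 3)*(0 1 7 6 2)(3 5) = (0 1 2 4 5)(3 7 6)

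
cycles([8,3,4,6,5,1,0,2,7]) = (0 8 7 2 4 5 1 3 6)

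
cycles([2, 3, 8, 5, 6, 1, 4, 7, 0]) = (0 2 8)(1 3 5)(4 6)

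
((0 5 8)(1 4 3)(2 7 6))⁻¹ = (0 8 5)(1 3 4)(2 6 7)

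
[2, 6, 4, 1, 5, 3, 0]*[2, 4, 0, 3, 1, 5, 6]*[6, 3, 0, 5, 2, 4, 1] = [6, 1, 3, 2, 4, 5, 0]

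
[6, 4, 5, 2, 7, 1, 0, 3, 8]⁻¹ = [6, 5, 3, 7, 1, 2, 0, 4, 8]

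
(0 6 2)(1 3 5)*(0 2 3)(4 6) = (0 4 6 3 5 1)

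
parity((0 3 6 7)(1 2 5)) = odd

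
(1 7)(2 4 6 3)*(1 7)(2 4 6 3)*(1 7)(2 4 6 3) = (1 7)(2 3 6 4)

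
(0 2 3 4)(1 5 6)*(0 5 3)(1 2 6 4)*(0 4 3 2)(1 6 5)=(0 5 3 6)(1 2 4)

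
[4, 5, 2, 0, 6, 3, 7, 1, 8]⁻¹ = [3, 7, 2, 5, 0, 1, 4, 6, 8]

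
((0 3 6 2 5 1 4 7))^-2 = (0 4 5 6)(1 2 3 7)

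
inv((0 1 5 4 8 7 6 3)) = (0 3 6 7 8 4 5 1)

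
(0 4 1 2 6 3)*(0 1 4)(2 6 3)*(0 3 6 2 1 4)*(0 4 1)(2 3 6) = (0 6)(1 3)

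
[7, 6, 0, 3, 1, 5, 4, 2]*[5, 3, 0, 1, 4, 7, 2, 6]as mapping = [0→6, 1→2, 2→5, 3→1, 4→3, 5→7, 6→4, 7→0]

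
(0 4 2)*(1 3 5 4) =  (0 1 3 5 4 2)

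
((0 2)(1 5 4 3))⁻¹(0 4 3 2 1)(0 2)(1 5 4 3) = (0 5 2 3 1)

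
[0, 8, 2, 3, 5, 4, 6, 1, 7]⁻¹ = [0, 7, 2, 3, 5, 4, 6, 8, 1]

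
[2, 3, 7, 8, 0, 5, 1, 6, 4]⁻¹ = [4, 6, 0, 1, 8, 5, 7, 2, 3]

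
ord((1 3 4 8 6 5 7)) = 7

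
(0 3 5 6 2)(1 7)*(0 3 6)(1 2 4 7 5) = (0 6 4 7 2 3 1 5)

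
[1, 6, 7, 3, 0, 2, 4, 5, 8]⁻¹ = [4, 0, 5, 3, 6, 7, 1, 2, 8]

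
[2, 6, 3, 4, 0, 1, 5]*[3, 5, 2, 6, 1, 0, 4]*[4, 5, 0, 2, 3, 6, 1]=[0, 3, 1, 5, 2, 6, 4]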